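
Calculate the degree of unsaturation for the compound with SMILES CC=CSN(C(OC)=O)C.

2

Molecular formula from the SMILES: C6H11NO2S.
DoU = (2C + 2 + N − H − X)/2 = (2·6 + 2 + 1 − 11 − 0)/2 = 4/2 = 2.
(Structurally: 0 ring(s) + 2 π bond(s) = 2.)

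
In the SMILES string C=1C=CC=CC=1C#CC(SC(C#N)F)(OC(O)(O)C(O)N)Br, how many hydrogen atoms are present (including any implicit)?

12

Hydrogens are implicit in SMILES; fill each atom to its normal valence:
  5 × C (aromatic): 1 H each → 5
  5 × C: no H
  3 × O: 1 H each → 3
  2 × C: 1 H each → 2
  1 × Br: no H
  1 × C (aromatic): no H
  1 × F: no H
  1 × N: 2 H
  1 × N: no H
  1 × O: no H
  1 × S: no H
  Total hydrogens = 12.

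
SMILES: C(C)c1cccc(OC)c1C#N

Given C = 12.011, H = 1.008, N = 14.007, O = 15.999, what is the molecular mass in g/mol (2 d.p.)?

161.20

Molecular formula: C10H11NO.
M = 10×12.011 + 11×1.008 + 1×14.007 + 1×15.999 = 161.20 g/mol.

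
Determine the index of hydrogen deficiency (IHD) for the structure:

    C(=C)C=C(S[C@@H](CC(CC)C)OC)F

2

Molecular formula from the SMILES: C11H19FOS.
DoU = (2C + 2 + N − H − X)/2 = (2·11 + 2 + 0 − 19 − 1)/2 = 4/2 = 2.
(Structurally: 0 ring(s) + 2 π bond(s) = 2.)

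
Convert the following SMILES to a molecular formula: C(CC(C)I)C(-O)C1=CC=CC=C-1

Heavy atoms from the SMILES: 11 C, 1 I, 1 O.
Implicit hydrogens by atom environment:
  5 × C (aromatic): 1 H each → 5
  2 × C: 2 H each → 4
  2 × C: 1 H each → 2
  1 × C: 3 H
  1 × C (aromatic): no H
  1 × I: no H
  1 × O: 1 H
  Total hydrogens = 15.
Molecular formula: C11H15IO

C11H15IO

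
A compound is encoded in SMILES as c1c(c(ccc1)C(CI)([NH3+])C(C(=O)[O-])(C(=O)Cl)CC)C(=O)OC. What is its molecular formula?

Heavy atoms from the SMILES: 15 C, 1 Cl, 1 I, 1 N, 5 O.
Implicit hydrogens by atom environment:
  5 × C: no H
  4 × C (aromatic): 1 H each → 4
  4 × O: no H
  2 × C: 3 H each → 6
  2 × C: 2 H each → 4
  2 × C (aromatic): no H
  1 × Cl: no H
  1 × I: no H
  1 × N (charge +1): 3 H
  1 × O (charge -1): no H
  Total hydrogens = 17.
Molecular formula: C15H17ClINO5

C15H17ClINO5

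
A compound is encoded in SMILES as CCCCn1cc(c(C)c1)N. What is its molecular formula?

C9H16N2

Heavy atoms from the SMILES: 9 C, 2 N.
Implicit hydrogens by atom environment:
  3 × C: 2 H each → 6
  2 × C: 3 H each → 6
  2 × C (aromatic): 1 H each → 2
  2 × C (aromatic): no H
  1 × N: 2 H
  1 × N (aromatic): no H
  Total hydrogens = 16.
Molecular formula: C9H16N2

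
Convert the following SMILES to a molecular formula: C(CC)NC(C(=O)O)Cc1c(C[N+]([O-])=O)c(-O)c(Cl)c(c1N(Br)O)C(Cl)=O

C14H16BrCl2N3O7

Heavy atoms from the SMILES: 1 Br, 14 C, 2 Cl, 3 N, 7 O.
Implicit hydrogens by atom environment:
  6 × C (aromatic): no H
  4 × C: 2 H each → 8
  3 × O: 1 H each → 3
  3 × O: no H
  2 × C: no H
  2 × Cl: no H
  1 × Br: no H
  1 × C: 3 H
  1 × C: 1 H
  1 × N: 1 H
  1 × N: no H
  1 × N (charge +1): no H
  1 × O (charge -1): no H
  Total hydrogens = 16.
Molecular formula: C14H16BrCl2N3O7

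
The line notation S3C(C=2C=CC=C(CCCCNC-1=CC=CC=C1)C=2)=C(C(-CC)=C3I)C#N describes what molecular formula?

Heavy atoms from the SMILES: 23 C, 1 I, 2 N, 1 S.
Implicit hydrogens by atom environment:
  9 × C (aromatic): 1 H each → 9
  7 × C (aromatic): no H
  5 × C: 2 H each → 10
  1 × C: 3 H
  1 × C: no H
  1 × I: no H
  1 × N: 1 H
  1 × N: no H
  1 × S (aromatic): no H
  Total hydrogens = 23.
Molecular formula: C23H23IN2S

C23H23IN2S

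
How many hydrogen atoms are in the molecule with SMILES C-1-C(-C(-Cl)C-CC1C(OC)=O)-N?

Hydrogens are implicit in SMILES; fill each atom to its normal valence:
  3 × C: 2 H each → 6
  3 × C: 1 H each → 3
  2 × O: no H
  1 × C: 3 H
  1 × C: no H
  1 × Cl: no H
  1 × N: 2 H
  Total hydrogens = 14.

14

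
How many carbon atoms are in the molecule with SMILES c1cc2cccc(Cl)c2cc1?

10

The symbol for carbon appears 10 times in the SMILES. Lowercase c denotes aromatic carbon and counts toward C.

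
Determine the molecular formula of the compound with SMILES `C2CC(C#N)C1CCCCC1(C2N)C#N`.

Heavy atoms from the SMILES: 12 C, 3 N.
Implicit hydrogens by atom environment:
  6 × C: 2 H each → 12
  3 × C: 1 H each → 3
  3 × C: no H
  2 × N: no H
  1 × N: 2 H
  Total hydrogens = 17.
Molecular formula: C12H17N3

C12H17N3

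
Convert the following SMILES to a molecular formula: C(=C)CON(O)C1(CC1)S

Heavy atoms from the SMILES: 6 C, 1 N, 2 O, 1 S.
Implicit hydrogens by atom environment:
  4 × C: 2 H each → 8
  1 × C: 1 H
  1 × C: no H
  1 × N: no H
  1 × O: 1 H
  1 × O: no H
  1 × S: 1 H
  Total hydrogens = 11.
Molecular formula: C6H11NO2S

C6H11NO2S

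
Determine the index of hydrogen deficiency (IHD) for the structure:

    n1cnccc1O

Molecular formula from the SMILES: C4H4N2O.
DoU = (2C + 2 + N − H − X)/2 = (2·4 + 2 + 2 − 4 − 0)/2 = 8/2 = 4.
(Structurally: 1 ring(s) + 3 π bond(s) = 4.)

4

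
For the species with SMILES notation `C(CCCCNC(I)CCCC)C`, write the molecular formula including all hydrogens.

C11H24IN

Heavy atoms from the SMILES: 11 C, 1 I, 1 N.
Implicit hydrogens by atom environment:
  8 × C: 2 H each → 16
  2 × C: 3 H each → 6
  1 × C: 1 H
  1 × I: no H
  1 × N: 1 H
  Total hydrogens = 24.
Molecular formula: C11H24IN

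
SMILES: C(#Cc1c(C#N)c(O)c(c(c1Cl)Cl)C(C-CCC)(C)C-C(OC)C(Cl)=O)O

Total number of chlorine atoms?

3

The symbol for chlorine appears 3 times in the SMILES.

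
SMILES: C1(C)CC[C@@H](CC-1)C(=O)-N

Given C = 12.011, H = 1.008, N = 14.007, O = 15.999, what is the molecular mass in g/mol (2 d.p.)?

Molecular formula: C8H15NO.
M = 8×12.011 + 15×1.008 + 1×14.007 + 1×15.999 = 141.21 g/mol.

141.21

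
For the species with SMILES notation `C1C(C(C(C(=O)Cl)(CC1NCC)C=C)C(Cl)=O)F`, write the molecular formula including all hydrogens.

Heavy atoms from the SMILES: 12 C, 2 Cl, 1 F, 1 N, 2 O.
Implicit hydrogens by atom environment:
  4 × C: 2 H each → 8
  4 × C: 1 H each → 4
  3 × C: no H
  2 × Cl: no H
  2 × O: no H
  1 × C: 3 H
  1 × F: no H
  1 × N: 1 H
  Total hydrogens = 16.
Molecular formula: C12H16Cl2FNO2

C12H16Cl2FNO2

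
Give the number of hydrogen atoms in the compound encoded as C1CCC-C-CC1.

Hydrogens are implicit in SMILES; fill each atom to its normal valence:
  7 × C: 2 H each → 14
  Total hydrogens = 14.

14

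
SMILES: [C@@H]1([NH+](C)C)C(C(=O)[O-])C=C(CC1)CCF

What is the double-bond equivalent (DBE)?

Molecular formula from the SMILES: C11H18FNO2.
DoU = (2C + 2 + N − H − X)/2 = (2·11 + 2 + 1 − 18 − 1)/2 = 6/2 = 3.
(Structurally: 1 ring(s) + 2 π bond(s) = 3.)

3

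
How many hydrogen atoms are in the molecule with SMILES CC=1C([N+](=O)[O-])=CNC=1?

6

Hydrogens are implicit in SMILES; fill each atom to its normal valence:
  2 × C (aromatic): 1 H each → 2
  2 × C (aromatic): no H
  1 × C: 3 H
  1 × N (aromatic): 1 H
  1 × N (charge +1): no H
  1 × O: no H
  1 × O (charge -1): no H
  Total hydrogens = 6.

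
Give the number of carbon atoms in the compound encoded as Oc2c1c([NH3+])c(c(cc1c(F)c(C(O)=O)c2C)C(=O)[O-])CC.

15

The symbol for carbon appears 15 times in the SMILES. Lowercase c denotes aromatic carbon and counts toward C.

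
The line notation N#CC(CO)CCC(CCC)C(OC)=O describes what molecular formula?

C11H19NO3

Heavy atoms from the SMILES: 11 C, 1 N, 3 O.
Implicit hydrogens by atom environment:
  5 × C: 2 H each → 10
  2 × C: 3 H each → 6
  2 × C: 1 H each → 2
  2 × C: no H
  2 × O: no H
  1 × N: no H
  1 × O: 1 H
  Total hydrogens = 19.
Molecular formula: C11H19NO3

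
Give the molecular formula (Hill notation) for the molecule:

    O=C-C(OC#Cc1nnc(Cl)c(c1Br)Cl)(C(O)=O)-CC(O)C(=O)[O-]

Heavy atoms from the SMILES: 1 Br, 12 C, 2 Cl, 2 N, 7 O.
Implicit hydrogens by atom environment:
  5 × C: no H
  4 × C (aromatic): no H
  4 × O: no H
  2 × C: 1 H each → 2
  2 × Cl: no H
  2 × N (aromatic): no H
  2 × O: 1 H each → 2
  1 × Br: no H
  1 × C: 2 H
  1 × O (charge -1): no H
  Total hydrogens = 6.
Net charge -1.
Molecular formula: C12H6BrCl2N2O7-

C12H6BrCl2N2O7-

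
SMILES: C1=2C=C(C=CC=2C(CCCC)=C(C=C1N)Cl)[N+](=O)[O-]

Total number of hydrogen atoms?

Hydrogens are implicit in SMILES; fill each atom to its normal valence:
  6 × C (aromatic): no H
  4 × C (aromatic): 1 H each → 4
  3 × C: 2 H each → 6
  1 × C: 3 H
  1 × Cl: no H
  1 × N: 2 H
  1 × N (charge +1): no H
  1 × O: no H
  1 × O (charge -1): no H
  Total hydrogens = 15.

15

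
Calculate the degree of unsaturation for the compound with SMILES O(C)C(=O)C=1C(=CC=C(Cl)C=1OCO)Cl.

Molecular formula from the SMILES: C9H8Cl2O4.
DoU = (2C + 2 + N − H − X)/2 = (2·9 + 2 + 0 − 8 − 2)/2 = 10/2 = 5.
(Structurally: 1 ring(s) + 4 π bond(s) = 5.)

5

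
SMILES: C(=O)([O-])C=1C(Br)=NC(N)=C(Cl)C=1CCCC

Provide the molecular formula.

Heavy atoms from the SMILES: 1 Br, 10 C, 1 Cl, 2 N, 2 O.
Implicit hydrogens by atom environment:
  5 × C (aromatic): no H
  3 × C: 2 H each → 6
  1 × Br: no H
  1 × C: 3 H
  1 × C: no H
  1 × Cl: no H
  1 × N: 2 H
  1 × N (aromatic): no H
  1 × O: no H
  1 × O (charge -1): no H
  Total hydrogens = 11.
Net charge -1.
Molecular formula: C10H11BrClN2O2-

C10H11BrClN2O2-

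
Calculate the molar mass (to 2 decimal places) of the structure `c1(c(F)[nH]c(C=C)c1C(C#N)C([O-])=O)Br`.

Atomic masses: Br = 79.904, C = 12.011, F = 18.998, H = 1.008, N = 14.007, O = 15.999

Molecular formula: C9H5BrFN2O2-.
M = 1×79.904 + 9×12.011 + 1×18.998 + 5×1.008 + 2×14.007 + 2×15.999 = 272.05 g/mol.

272.05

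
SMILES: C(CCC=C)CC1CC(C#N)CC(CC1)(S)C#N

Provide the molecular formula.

Heavy atoms from the SMILES: 15 C, 2 N, 1 S.
Implicit hydrogens by atom environment:
  9 × C: 2 H each → 18
  3 × C: 1 H each → 3
  3 × C: no H
  2 × N: no H
  1 × S: 1 H
  Total hydrogens = 22.
Molecular formula: C15H22N2S

C15H22N2S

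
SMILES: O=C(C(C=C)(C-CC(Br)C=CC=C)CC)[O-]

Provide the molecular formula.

C13H18BrO2-

Heavy atoms from the SMILES: 1 Br, 13 C, 2 O.
Implicit hydrogens by atom environment:
  5 × C: 2 H each → 10
  5 × C: 1 H each → 5
  2 × C: no H
  1 × Br: no H
  1 × C: 3 H
  1 × O: no H
  1 × O (charge -1): no H
  Total hydrogens = 18.
Net charge -1.
Molecular formula: C13H18BrO2-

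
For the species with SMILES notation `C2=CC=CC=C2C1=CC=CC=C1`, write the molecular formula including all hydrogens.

Heavy atoms from the SMILES: 12 C.
Implicit hydrogens by atom environment:
  10 × C (aromatic): 1 H each → 10
  2 × C (aromatic): no H
  Total hydrogens = 10.
Molecular formula: C12H10

C12H10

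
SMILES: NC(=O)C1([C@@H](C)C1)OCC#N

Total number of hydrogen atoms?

10

Hydrogens are implicit in SMILES; fill each atom to its normal valence:
  3 × C: no H
  2 × C: 2 H each → 4
  2 × O: no H
  1 × C: 3 H
  1 × C: 1 H
  1 × N: 2 H
  1 × N: no H
  Total hydrogens = 10.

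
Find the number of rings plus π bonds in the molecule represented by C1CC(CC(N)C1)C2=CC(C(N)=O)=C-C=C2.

6

Molecular formula from the SMILES: C13H18N2O.
DoU = (2C + 2 + N − H − X)/2 = (2·13 + 2 + 2 − 18 − 0)/2 = 12/2 = 6.
(Structurally: 2 ring(s) + 4 π bond(s) = 6.)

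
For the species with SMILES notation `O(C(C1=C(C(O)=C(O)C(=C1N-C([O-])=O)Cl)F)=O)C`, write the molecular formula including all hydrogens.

C9H6ClFNO6-

Heavy atoms from the SMILES: 9 C, 1 Cl, 1 F, 1 N, 6 O.
Implicit hydrogens by atom environment:
  6 × C (aromatic): no H
  3 × O: no H
  2 × C: no H
  2 × O: 1 H each → 2
  1 × C: 3 H
  1 × Cl: no H
  1 × F: no H
  1 × N: 1 H
  1 × O (charge -1): no H
  Total hydrogens = 6.
Net charge -1.
Molecular formula: C9H6ClFNO6-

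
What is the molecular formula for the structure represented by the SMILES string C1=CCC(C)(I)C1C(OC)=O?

Heavy atoms from the SMILES: 8 C, 1 I, 2 O.
Implicit hydrogens by atom environment:
  3 × C: 1 H each → 3
  2 × C: 3 H each → 6
  2 × C: no H
  2 × O: no H
  1 × C: 2 H
  1 × I: no H
  Total hydrogens = 11.
Molecular formula: C8H11IO2

C8H11IO2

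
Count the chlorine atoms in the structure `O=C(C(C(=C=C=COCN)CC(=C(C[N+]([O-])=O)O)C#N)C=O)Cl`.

1

The symbol for chlorine appears 1 time in the SMILES.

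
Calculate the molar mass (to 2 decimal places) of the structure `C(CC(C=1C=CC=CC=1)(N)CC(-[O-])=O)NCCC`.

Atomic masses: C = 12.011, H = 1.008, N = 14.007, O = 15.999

Molecular formula: C14H21N2O2-.
M = 14×12.011 + 21×1.008 + 2×14.007 + 2×15.999 = 249.33 g/mol.

249.33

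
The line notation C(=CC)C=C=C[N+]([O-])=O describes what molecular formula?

Heavy atoms from the SMILES: 6 C, 1 N, 2 O.
Implicit hydrogens by atom environment:
  4 × C: 1 H each → 4
  1 × C: 3 H
  1 × C: no H
  1 × N (charge +1): no H
  1 × O: no H
  1 × O (charge -1): no H
  Total hydrogens = 7.
Molecular formula: C6H7NO2

C6H7NO2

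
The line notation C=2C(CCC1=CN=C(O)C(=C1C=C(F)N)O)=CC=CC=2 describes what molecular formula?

C15H15FN2O2

Heavy atoms from the SMILES: 15 C, 1 F, 2 N, 2 O.
Implicit hydrogens by atom environment:
  6 × C (aromatic): 1 H each → 6
  5 × C (aromatic): no H
  2 × C: 2 H each → 4
  2 × O: 1 H each → 2
  1 × C: 1 H
  1 × C: no H
  1 × F: no H
  1 × N: 2 H
  1 × N (aromatic): no H
  Total hydrogens = 15.
Molecular formula: C15H15FN2O2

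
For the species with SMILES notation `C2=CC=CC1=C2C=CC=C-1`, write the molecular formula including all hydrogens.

C10H8

Heavy atoms from the SMILES: 10 C.
Implicit hydrogens by atom environment:
  8 × C (aromatic): 1 H each → 8
  2 × C (aromatic): no H
  Total hydrogens = 8.
Molecular formula: C10H8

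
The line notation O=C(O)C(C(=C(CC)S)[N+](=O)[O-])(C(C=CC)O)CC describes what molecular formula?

Heavy atoms from the SMILES: 12 C, 1 N, 5 O, 1 S.
Implicit hydrogens by atom environment:
  4 × C: no H
  3 × C: 3 H each → 9
  3 × C: 1 H each → 3
  2 × C: 2 H each → 4
  2 × O: 1 H each → 2
  2 × O: no H
  1 × N (charge +1): no H
  1 × O (charge -1): no H
  1 × S: 1 H
  Total hydrogens = 19.
Molecular formula: C12H19NO5S

C12H19NO5S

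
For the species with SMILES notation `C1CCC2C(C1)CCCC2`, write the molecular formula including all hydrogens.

Heavy atoms from the SMILES: 10 C.
Implicit hydrogens by atom environment:
  8 × C: 2 H each → 16
  2 × C: 1 H each → 2
  Total hydrogens = 18.
Molecular formula: C10H18

C10H18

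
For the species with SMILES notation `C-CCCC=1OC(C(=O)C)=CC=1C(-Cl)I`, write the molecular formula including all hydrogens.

C11H14ClIO2

Heavy atoms from the SMILES: 11 C, 1 Cl, 1 I, 2 O.
Implicit hydrogens by atom environment:
  3 × C: 2 H each → 6
  3 × C (aromatic): no H
  2 × C: 3 H each → 6
  1 × C (aromatic): 1 H
  1 × C: 1 H
  1 × C: no H
  1 × Cl: no H
  1 × I: no H
  1 × O (aromatic): no H
  1 × O: no H
  Total hydrogens = 14.
Molecular formula: C11H14ClIO2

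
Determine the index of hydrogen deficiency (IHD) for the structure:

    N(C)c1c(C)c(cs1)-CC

Molecular formula from the SMILES: C8H13NS.
DoU = (2C + 2 + N − H − X)/2 = (2·8 + 2 + 1 − 13 − 0)/2 = 6/2 = 3.
(Structurally: 1 ring(s) + 2 π bond(s) = 3.)

3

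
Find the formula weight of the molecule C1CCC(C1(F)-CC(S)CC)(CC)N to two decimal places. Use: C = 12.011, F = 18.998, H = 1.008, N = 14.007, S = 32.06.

Molecular formula: C11H22FNS.
M = 11×12.011 + 1×18.998 + 22×1.008 + 1×14.007 + 1×32.06 = 219.36 g/mol.

219.36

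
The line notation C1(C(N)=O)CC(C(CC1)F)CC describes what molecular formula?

C9H16FNO

Heavy atoms from the SMILES: 9 C, 1 F, 1 N, 1 O.
Implicit hydrogens by atom environment:
  4 × C: 2 H each → 8
  3 × C: 1 H each → 3
  1 × C: 3 H
  1 × C: no H
  1 × F: no H
  1 × N: 2 H
  1 × O: no H
  Total hydrogens = 16.
Molecular formula: C9H16FNO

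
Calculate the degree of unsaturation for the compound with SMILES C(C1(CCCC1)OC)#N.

3

Molecular formula from the SMILES: C7H11NO.
DoU = (2C + 2 + N − H − X)/2 = (2·7 + 2 + 1 − 11 − 0)/2 = 6/2 = 3.
(Structurally: 1 ring(s) + 2 π bond(s) = 3.)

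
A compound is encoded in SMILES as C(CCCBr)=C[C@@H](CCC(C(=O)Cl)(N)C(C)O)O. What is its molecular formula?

Heavy atoms from the SMILES: 1 Br, 12 C, 1 Cl, 1 N, 3 O.
Implicit hydrogens by atom environment:
  5 × C: 2 H each → 10
  4 × C: 1 H each → 4
  2 × C: no H
  2 × O: 1 H each → 2
  1 × Br: no H
  1 × C: 3 H
  1 × Cl: no H
  1 × N: 2 H
  1 × O: no H
  Total hydrogens = 21.
Molecular formula: C12H21BrClNO3

C12H21BrClNO3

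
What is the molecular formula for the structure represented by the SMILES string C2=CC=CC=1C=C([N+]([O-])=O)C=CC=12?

C10H7NO2

Heavy atoms from the SMILES: 10 C, 1 N, 2 O.
Implicit hydrogens by atom environment:
  7 × C (aromatic): 1 H each → 7
  3 × C (aromatic): no H
  1 × N (charge +1): no H
  1 × O: no H
  1 × O (charge -1): no H
  Total hydrogens = 7.
Molecular formula: C10H7NO2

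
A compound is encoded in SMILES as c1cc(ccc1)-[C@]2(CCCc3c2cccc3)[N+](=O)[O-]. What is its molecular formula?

Heavy atoms from the SMILES: 16 C, 1 N, 2 O.
Implicit hydrogens by atom environment:
  9 × C (aromatic): 1 H each → 9
  3 × C: 2 H each → 6
  3 × C (aromatic): no H
  1 × C: no H
  1 × N (charge +1): no H
  1 × O: no H
  1 × O (charge -1): no H
  Total hydrogens = 15.
Molecular formula: C16H15NO2

C16H15NO2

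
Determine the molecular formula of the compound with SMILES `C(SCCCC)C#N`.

C6H11NS

Heavy atoms from the SMILES: 6 C, 1 N, 1 S.
Implicit hydrogens by atom environment:
  4 × C: 2 H each → 8
  1 × C: 3 H
  1 × C: no H
  1 × N: no H
  1 × S: no H
  Total hydrogens = 11.
Molecular formula: C6H11NS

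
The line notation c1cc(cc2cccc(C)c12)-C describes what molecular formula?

Heavy atoms from the SMILES: 12 C.
Implicit hydrogens by atom environment:
  6 × C (aromatic): 1 H each → 6
  4 × C (aromatic): no H
  2 × C: 3 H each → 6
  Total hydrogens = 12.
Molecular formula: C12H12

C12H12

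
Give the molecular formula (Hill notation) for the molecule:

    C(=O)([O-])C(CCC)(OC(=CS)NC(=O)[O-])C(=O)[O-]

[C9H10NO7S]3-

Heavy atoms from the SMILES: 9 C, 1 N, 7 O, 1 S.
Implicit hydrogens by atom environment:
  5 × C: no H
  4 × O: no H
  3 × O (charge -1): no H
  2 × C: 2 H each → 4
  1 × C: 3 H
  1 × C: 1 H
  1 × N: 1 H
  1 × S: 1 H
  Total hydrogens = 10.
Net charge -3.
Molecular formula: [C9H10NO7S]3-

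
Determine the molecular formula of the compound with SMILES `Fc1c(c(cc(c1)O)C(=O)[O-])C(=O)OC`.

C9H6FO5-

Heavy atoms from the SMILES: 9 C, 1 F, 5 O.
Implicit hydrogens by atom environment:
  4 × C (aromatic): no H
  3 × O: no H
  2 × C (aromatic): 1 H each → 2
  2 × C: no H
  1 × C: 3 H
  1 × F: no H
  1 × O: 1 H
  1 × O (charge -1): no H
  Total hydrogens = 6.
Net charge -1.
Molecular formula: C9H6FO5-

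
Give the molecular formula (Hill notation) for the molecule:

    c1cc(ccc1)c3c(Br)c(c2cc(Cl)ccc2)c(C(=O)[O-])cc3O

Heavy atoms from the SMILES: 1 Br, 19 C, 1 Cl, 3 O.
Implicit hydrogens by atom environment:
  10 × C (aromatic): 1 H each → 10
  8 × C (aromatic): no H
  1 × Br: no H
  1 × C: no H
  1 × Cl: no H
  1 × O: 1 H
  1 × O: no H
  1 × O (charge -1): no H
  Total hydrogens = 11.
Net charge -1.
Molecular formula: C19H11BrClO3-

C19H11BrClO3-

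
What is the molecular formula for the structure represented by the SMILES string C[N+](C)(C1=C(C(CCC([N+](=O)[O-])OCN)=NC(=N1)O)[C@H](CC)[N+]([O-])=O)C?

C14H25N6O6+

Heavy atoms from the SMILES: 14 C, 6 N, 6 O.
Implicit hydrogens by atom environment:
  4 × C: 3 H each → 12
  4 × C: 2 H each → 8
  4 × C (aromatic): no H
  3 × N (charge +1): no H
  3 × O: no H
  2 × C: 1 H each → 2
  2 × N (aromatic): no H
  2 × O (charge -1): no H
  1 × N: 2 H
  1 × O: 1 H
  Total hydrogens = 25.
Net charge +1.
Molecular formula: C14H25N6O6+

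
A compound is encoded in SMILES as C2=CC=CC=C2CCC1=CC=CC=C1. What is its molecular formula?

Heavy atoms from the SMILES: 14 C.
Implicit hydrogens by atom environment:
  10 × C (aromatic): 1 H each → 10
  2 × C: 2 H each → 4
  2 × C (aromatic): no H
  Total hydrogens = 14.
Molecular formula: C14H14

C14H14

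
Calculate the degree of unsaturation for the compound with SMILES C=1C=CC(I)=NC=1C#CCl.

Molecular formula from the SMILES: C7H3ClIN.
DoU = (2C + 2 + N − H − X)/2 = (2·7 + 2 + 1 − 3 − 2)/2 = 12/2 = 6.
(Structurally: 1 ring(s) + 5 π bond(s) = 6.)

6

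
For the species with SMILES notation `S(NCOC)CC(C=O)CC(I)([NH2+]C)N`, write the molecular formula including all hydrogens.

C8H19IN3O2S+

Heavy atoms from the SMILES: 8 C, 1 I, 3 N, 2 O, 1 S.
Implicit hydrogens by atom environment:
  3 × C: 2 H each → 6
  2 × C: 3 H each → 6
  2 × C: 1 H each → 2
  2 × O: no H
  1 × C: no H
  1 × I: no H
  1 × N: 2 H
  1 × N (charge +1): 2 H
  1 × N: 1 H
  1 × S: no H
  Total hydrogens = 19.
Net charge +1.
Molecular formula: C8H19IN3O2S+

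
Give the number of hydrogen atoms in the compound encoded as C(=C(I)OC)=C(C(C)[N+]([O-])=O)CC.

12

Hydrogens are implicit in SMILES; fill each atom to its normal valence:
  3 × C: 3 H each → 9
  3 × C: no H
  2 × O: no H
  1 × C: 2 H
  1 × C: 1 H
  1 × I: no H
  1 × N (charge +1): no H
  1 × O (charge -1): no H
  Total hydrogens = 12.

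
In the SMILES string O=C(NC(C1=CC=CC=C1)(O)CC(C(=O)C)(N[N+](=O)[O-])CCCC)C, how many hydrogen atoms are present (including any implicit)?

25

Hydrogens are implicit in SMILES; fill each atom to its normal valence:
  5 × C (aromatic): 1 H each → 5
  4 × C: 2 H each → 8
  4 × C: no H
  3 × C: 3 H each → 9
  3 × O: no H
  2 × N: 1 H each → 2
  1 × C (aromatic): no H
  1 × N (charge +1): no H
  1 × O: 1 H
  1 × O (charge -1): no H
  Total hydrogens = 25.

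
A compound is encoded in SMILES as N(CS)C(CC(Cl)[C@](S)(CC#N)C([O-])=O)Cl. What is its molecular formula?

Heavy atoms from the SMILES: 8 C, 2 Cl, 2 N, 2 O, 2 S.
Implicit hydrogens by atom environment:
  3 × C: 2 H each → 6
  3 × C: no H
  2 × C: 1 H each → 2
  2 × Cl: no H
  2 × S: 1 H each → 2
  1 × N: 1 H
  1 × N: no H
  1 × O: no H
  1 × O (charge -1): no H
  Total hydrogens = 11.
Net charge -1.
Molecular formula: C8H11Cl2N2O2S2-

C8H11Cl2N2O2S2-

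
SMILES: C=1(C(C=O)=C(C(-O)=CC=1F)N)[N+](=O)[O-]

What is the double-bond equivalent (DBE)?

Molecular formula from the SMILES: C7H5FN2O4.
DoU = (2C + 2 + N − H − X)/2 = (2·7 + 2 + 2 − 5 − 1)/2 = 12/2 = 6.
(Structurally: 1 ring(s) + 5 π bond(s) = 6.)

6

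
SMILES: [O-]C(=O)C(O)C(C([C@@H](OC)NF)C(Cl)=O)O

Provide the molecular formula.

Heavy atoms from the SMILES: 7 C, 1 Cl, 1 F, 1 N, 6 O.
Implicit hydrogens by atom environment:
  4 × C: 1 H each → 4
  3 × O: no H
  2 × C: no H
  2 × O: 1 H each → 2
  1 × C: 3 H
  1 × Cl: no H
  1 × F: no H
  1 × N: 1 H
  1 × O (charge -1): no H
  Total hydrogens = 10.
Net charge -1.
Molecular formula: C7H10ClFNO6-

C7H10ClFNO6-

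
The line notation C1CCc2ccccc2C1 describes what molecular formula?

C10H12

Heavy atoms from the SMILES: 10 C.
Implicit hydrogens by atom environment:
  4 × C: 2 H each → 8
  4 × C (aromatic): 1 H each → 4
  2 × C (aromatic): no H
  Total hydrogens = 12.
Molecular formula: C10H12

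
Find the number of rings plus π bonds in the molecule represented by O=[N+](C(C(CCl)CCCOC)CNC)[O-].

1

Molecular formula from the SMILES: C9H19ClN2O3.
DoU = (2C + 2 + N − H − X)/2 = (2·9 + 2 + 2 − 19 − 1)/2 = 2/2 = 1.
(Structurally: 0 ring(s) + 1 π bond(s) = 1.)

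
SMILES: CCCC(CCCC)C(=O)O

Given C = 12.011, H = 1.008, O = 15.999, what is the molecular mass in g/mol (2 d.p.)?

158.24

Molecular formula: C9H18O2.
M = 9×12.011 + 18×1.008 + 2×15.999 = 158.24 g/mol.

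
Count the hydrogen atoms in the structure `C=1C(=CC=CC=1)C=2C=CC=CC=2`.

Hydrogens are implicit in SMILES; fill each atom to its normal valence:
  10 × C (aromatic): 1 H each → 10
  2 × C (aromatic): no H
  Total hydrogens = 10.

10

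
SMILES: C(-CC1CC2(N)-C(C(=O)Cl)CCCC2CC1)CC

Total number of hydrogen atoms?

26

Hydrogens are implicit in SMILES; fill each atom to its normal valence:
  9 × C: 2 H each → 18
  3 × C: 1 H each → 3
  2 × C: no H
  1 × C: 3 H
  1 × Cl: no H
  1 × N: 2 H
  1 × O: no H
  Total hydrogens = 26.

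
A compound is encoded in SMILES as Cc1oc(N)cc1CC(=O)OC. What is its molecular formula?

C8H11NO3

Heavy atoms from the SMILES: 8 C, 1 N, 3 O.
Implicit hydrogens by atom environment:
  3 × C (aromatic): no H
  2 × C: 3 H each → 6
  2 × O: no H
  1 × C: 2 H
  1 × C (aromatic): 1 H
  1 × C: no H
  1 × N: 2 H
  1 × O (aromatic): no H
  Total hydrogens = 11.
Molecular formula: C8H11NO3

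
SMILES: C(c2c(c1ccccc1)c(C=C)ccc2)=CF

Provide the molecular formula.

Heavy atoms from the SMILES: 16 C, 1 F.
Implicit hydrogens by atom environment:
  8 × C (aromatic): 1 H each → 8
  4 × C (aromatic): no H
  3 × C: 1 H each → 3
  1 × C: 2 H
  1 × F: no H
  Total hydrogens = 13.
Molecular formula: C16H13F

C16H13F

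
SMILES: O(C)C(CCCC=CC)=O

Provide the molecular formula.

C8H14O2

Heavy atoms from the SMILES: 8 C, 2 O.
Implicit hydrogens by atom environment:
  3 × C: 2 H each → 6
  2 × C: 3 H each → 6
  2 × C: 1 H each → 2
  2 × O: no H
  1 × C: no H
  Total hydrogens = 14.
Molecular formula: C8H14O2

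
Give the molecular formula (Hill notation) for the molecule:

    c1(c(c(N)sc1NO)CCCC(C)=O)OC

C10H16N2O3S

Heavy atoms from the SMILES: 10 C, 2 N, 3 O, 1 S.
Implicit hydrogens by atom environment:
  4 × C (aromatic): no H
  3 × C: 2 H each → 6
  2 × C: 3 H each → 6
  2 × O: no H
  1 × C: no H
  1 × N: 2 H
  1 × N: 1 H
  1 × O: 1 H
  1 × S (aromatic): no H
  Total hydrogens = 16.
Molecular formula: C10H16N2O3S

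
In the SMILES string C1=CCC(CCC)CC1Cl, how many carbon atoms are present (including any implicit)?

9

The symbol for carbon appears 9 times in the SMILES. (Cl is a single chlorine, not C + l.)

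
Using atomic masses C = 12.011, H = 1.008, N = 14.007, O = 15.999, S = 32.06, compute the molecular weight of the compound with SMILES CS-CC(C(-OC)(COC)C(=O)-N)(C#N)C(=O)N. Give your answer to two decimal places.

Molecular formula: C10H17N3O4S.
M = 10×12.011 + 17×1.008 + 3×14.007 + 4×15.999 + 1×32.06 = 275.32 g/mol.

275.32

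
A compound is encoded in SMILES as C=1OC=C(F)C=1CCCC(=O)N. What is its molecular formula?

C8H10FNO2

Heavy atoms from the SMILES: 8 C, 1 F, 1 N, 2 O.
Implicit hydrogens by atom environment:
  3 × C: 2 H each → 6
  2 × C (aromatic): 1 H each → 2
  2 × C (aromatic): no H
  1 × C: no H
  1 × F: no H
  1 × N: 2 H
  1 × O (aromatic): no H
  1 × O: no H
  Total hydrogens = 10.
Molecular formula: C8H10FNO2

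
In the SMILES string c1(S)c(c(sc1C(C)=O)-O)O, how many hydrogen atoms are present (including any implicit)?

6

Hydrogens are implicit in SMILES; fill each atom to its normal valence:
  4 × C (aromatic): no H
  2 × O: 1 H each → 2
  1 × C: 3 H
  1 × C: no H
  1 × O: no H
  1 × S: 1 H
  1 × S (aromatic): no H
  Total hydrogens = 6.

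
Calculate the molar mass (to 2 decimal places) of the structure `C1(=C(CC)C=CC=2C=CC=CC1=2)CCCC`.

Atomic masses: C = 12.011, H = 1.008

Molecular formula: C16H20.
M = 16×12.011 + 20×1.008 = 212.34 g/mol.

212.34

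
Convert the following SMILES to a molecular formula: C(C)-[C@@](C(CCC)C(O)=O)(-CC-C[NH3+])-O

C11H24NO3+

Heavy atoms from the SMILES: 11 C, 1 N, 3 O.
Implicit hydrogens by atom environment:
  6 × C: 2 H each → 12
  2 × C: 3 H each → 6
  2 × C: no H
  2 × O: 1 H each → 2
  1 × C: 1 H
  1 × N (charge +1): 3 H
  1 × O: no H
  Total hydrogens = 24.
Net charge +1.
Molecular formula: C11H24NO3+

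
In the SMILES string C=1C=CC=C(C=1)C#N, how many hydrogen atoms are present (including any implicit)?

5

Hydrogens are implicit in SMILES; fill each atom to its normal valence:
  5 × C (aromatic): 1 H each → 5
  1 × C (aromatic): no H
  1 × C: no H
  1 × N: no H
  Total hydrogens = 5.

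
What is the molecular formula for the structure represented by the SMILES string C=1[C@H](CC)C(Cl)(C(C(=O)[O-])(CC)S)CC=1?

Heavy atoms from the SMILES: 11 C, 1 Cl, 2 O, 1 S.
Implicit hydrogens by atom environment:
  3 × C: 2 H each → 6
  3 × C: 1 H each → 3
  3 × C: no H
  2 × C: 3 H each → 6
  1 × Cl: no H
  1 × O: no H
  1 × O (charge -1): no H
  1 × S: 1 H
  Total hydrogens = 16.
Net charge -1.
Molecular formula: C11H16ClO2S-

C11H16ClO2S-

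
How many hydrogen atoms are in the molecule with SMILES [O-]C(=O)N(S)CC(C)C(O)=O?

8

Hydrogens are implicit in SMILES; fill each atom to its normal valence:
  2 × C: no H
  2 × O: no H
  1 × C: 3 H
  1 × C: 2 H
  1 × C: 1 H
  1 × N: no H
  1 × O: 1 H
  1 × O (charge -1): no H
  1 × S: 1 H
  Total hydrogens = 8.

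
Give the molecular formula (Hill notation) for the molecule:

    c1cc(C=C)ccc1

Heavy atoms from the SMILES: 8 C.
Implicit hydrogens by atom environment:
  5 × C (aromatic): 1 H each → 5
  1 × C: 2 H
  1 × C: 1 H
  1 × C (aromatic): no H
  Total hydrogens = 8.
Molecular formula: C8H8

C8H8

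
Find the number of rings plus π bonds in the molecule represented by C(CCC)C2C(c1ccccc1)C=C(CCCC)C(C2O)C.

6

Molecular formula from the SMILES: C21H32O.
DoU = (2C + 2 + N − H − X)/2 = (2·21 + 2 + 0 − 32 − 0)/2 = 12/2 = 6.
(Structurally: 2 ring(s) + 4 π bond(s) = 6.)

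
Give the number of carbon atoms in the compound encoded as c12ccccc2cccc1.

The symbol for carbon appears 10 times in the SMILES. Lowercase c denotes aromatic carbon and counts toward C.

10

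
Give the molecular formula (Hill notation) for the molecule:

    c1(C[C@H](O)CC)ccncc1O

C9H13NO2

Heavy atoms from the SMILES: 9 C, 1 N, 2 O.
Implicit hydrogens by atom environment:
  3 × C (aromatic): 1 H each → 3
  2 × C: 2 H each → 4
  2 × C (aromatic): no H
  2 × O: 1 H each → 2
  1 × C: 3 H
  1 × C: 1 H
  1 × N (aromatic): no H
  Total hydrogens = 13.
Molecular formula: C9H13NO2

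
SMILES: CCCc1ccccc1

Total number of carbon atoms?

9

The symbol for carbon appears 9 times in the SMILES. Lowercase c denotes aromatic carbon and counts toward C.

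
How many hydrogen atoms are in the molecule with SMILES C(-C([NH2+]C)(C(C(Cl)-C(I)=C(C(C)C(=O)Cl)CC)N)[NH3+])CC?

Hydrogens are implicit in SMILES; fill each atom to its normal valence:
  4 × C: 3 H each → 12
  4 × C: no H
  3 × C: 2 H each → 6
  3 × C: 1 H each → 3
  2 × Cl: no H
  1 × I: no H
  1 × N (charge +1): 3 H
  1 × N: 2 H
  1 × N (charge +1): 2 H
  1 × O: no H
  Total hydrogens = 28.

28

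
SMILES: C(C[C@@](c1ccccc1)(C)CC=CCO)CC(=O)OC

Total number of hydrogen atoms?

24

Hydrogens are implicit in SMILES; fill each atom to its normal valence:
  5 × C: 2 H each → 10
  5 × C (aromatic): 1 H each → 5
  2 × C: 3 H each → 6
  2 × C: 1 H each → 2
  2 × C: no H
  2 × O: no H
  1 × C (aromatic): no H
  1 × O: 1 H
  Total hydrogens = 24.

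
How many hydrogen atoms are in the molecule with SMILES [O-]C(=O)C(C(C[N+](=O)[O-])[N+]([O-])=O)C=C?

Hydrogens are implicit in SMILES; fill each atom to its normal valence:
  3 × C: 1 H each → 3
  3 × O: no H
  3 × O (charge -1): no H
  2 × C: 2 H each → 4
  2 × N (charge +1): no H
  1 × C: no H
  Total hydrogens = 7.

7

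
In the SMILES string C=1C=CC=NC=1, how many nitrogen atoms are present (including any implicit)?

The symbol for nitrogen appears 1 time in the SMILES.

1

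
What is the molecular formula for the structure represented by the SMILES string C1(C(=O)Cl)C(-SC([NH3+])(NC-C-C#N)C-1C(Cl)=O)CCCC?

C13H20Cl2N3O2S+

Heavy atoms from the SMILES: 13 C, 2 Cl, 3 N, 2 O, 1 S.
Implicit hydrogens by atom environment:
  5 × C: 2 H each → 10
  4 × C: no H
  3 × C: 1 H each → 3
  2 × Cl: no H
  2 × O: no H
  1 × C: 3 H
  1 × N (charge +1): 3 H
  1 × N: 1 H
  1 × N: no H
  1 × S: no H
  Total hydrogens = 20.
Net charge +1.
Molecular formula: C13H20Cl2N3O2S+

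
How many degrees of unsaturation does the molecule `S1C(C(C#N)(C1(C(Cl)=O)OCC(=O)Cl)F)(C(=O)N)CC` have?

6

Molecular formula from the SMILES: C10H9Cl2FN2O4S.
DoU = (2C + 2 + N − H − X)/2 = (2·10 + 2 + 2 − 9 − 3)/2 = 12/2 = 6.
(Structurally: 1 ring(s) + 5 π bond(s) = 6.)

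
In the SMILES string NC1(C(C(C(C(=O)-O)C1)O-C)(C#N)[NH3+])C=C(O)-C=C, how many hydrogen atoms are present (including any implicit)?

Hydrogens are implicit in SMILES; fill each atom to its normal valence:
  5 × C: no H
  4 × C: 1 H each → 4
  2 × C: 2 H each → 4
  2 × O: 1 H each → 2
  2 × O: no H
  1 × C: 3 H
  1 × N (charge +1): 3 H
  1 × N: 2 H
  1 × N: no H
  Total hydrogens = 18.

18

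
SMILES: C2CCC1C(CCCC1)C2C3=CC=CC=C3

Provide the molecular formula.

Heavy atoms from the SMILES: 16 C.
Implicit hydrogens by atom environment:
  7 × C: 2 H each → 14
  5 × C (aromatic): 1 H each → 5
  3 × C: 1 H each → 3
  1 × C (aromatic): no H
  Total hydrogens = 22.
Molecular formula: C16H22

C16H22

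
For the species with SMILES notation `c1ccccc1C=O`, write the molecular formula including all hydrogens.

C7H6O

Heavy atoms from the SMILES: 7 C, 1 O.
Implicit hydrogens by atom environment:
  5 × C (aromatic): 1 H each → 5
  1 × C: 1 H
  1 × C (aromatic): no H
  1 × O: no H
  Total hydrogens = 6.
Molecular formula: C7H6O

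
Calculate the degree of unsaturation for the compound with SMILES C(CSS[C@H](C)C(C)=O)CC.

Molecular formula from the SMILES: C8H16OS2.
DoU = (2C + 2 + N − H − X)/2 = (2·8 + 2 + 0 − 16 − 0)/2 = 2/2 = 1.
(Structurally: 0 ring(s) + 1 π bond(s) = 1.)

1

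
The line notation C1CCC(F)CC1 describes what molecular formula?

C6H11F

Heavy atoms from the SMILES: 6 C, 1 F.
Implicit hydrogens by atom environment:
  5 × C: 2 H each → 10
  1 × C: 1 H
  1 × F: no H
  Total hydrogens = 11.
Molecular formula: C6H11F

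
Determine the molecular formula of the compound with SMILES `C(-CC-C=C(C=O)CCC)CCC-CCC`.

Heavy atoms from the SMILES: 15 C, 1 O.
Implicit hydrogens by atom environment:
  10 × C: 2 H each → 20
  2 × C: 3 H each → 6
  2 × C: 1 H each → 2
  1 × C: no H
  1 × O: no H
  Total hydrogens = 28.
Molecular formula: C15H28O

C15H28O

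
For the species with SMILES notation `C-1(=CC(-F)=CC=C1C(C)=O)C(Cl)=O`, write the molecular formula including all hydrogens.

Heavy atoms from the SMILES: 9 C, 1 Cl, 1 F, 2 O.
Implicit hydrogens by atom environment:
  3 × C (aromatic): 1 H each → 3
  3 × C (aromatic): no H
  2 × C: no H
  2 × O: no H
  1 × C: 3 H
  1 × Cl: no H
  1 × F: no H
  Total hydrogens = 6.
Molecular formula: C9H6ClFO2

C9H6ClFO2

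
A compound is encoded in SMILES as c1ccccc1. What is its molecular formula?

C6H6

Heavy atoms from the SMILES: 6 C.
Implicit hydrogens by atom environment:
  6 × C (aromatic): 1 H each → 6
  Total hydrogens = 6.
Molecular formula: C6H6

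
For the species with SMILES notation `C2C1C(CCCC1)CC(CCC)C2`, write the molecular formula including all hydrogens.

C13H24

Heavy atoms from the SMILES: 13 C.
Implicit hydrogens by atom environment:
  9 × C: 2 H each → 18
  3 × C: 1 H each → 3
  1 × C: 3 H
  Total hydrogens = 24.
Molecular formula: C13H24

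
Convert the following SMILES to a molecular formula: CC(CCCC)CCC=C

Heavy atoms from the SMILES: 10 C.
Implicit hydrogens by atom environment:
  6 × C: 2 H each → 12
  2 × C: 3 H each → 6
  2 × C: 1 H each → 2
  Total hydrogens = 20.
Molecular formula: C10H20

C10H20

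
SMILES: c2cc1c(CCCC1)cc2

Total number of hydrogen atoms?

Hydrogens are implicit in SMILES; fill each atom to its normal valence:
  4 × C: 2 H each → 8
  4 × C (aromatic): 1 H each → 4
  2 × C (aromatic): no H
  Total hydrogens = 12.

12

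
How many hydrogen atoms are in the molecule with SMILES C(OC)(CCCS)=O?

Hydrogens are implicit in SMILES; fill each atom to its normal valence:
  3 × C: 2 H each → 6
  2 × O: no H
  1 × C: 3 H
  1 × C: no H
  1 × S: 1 H
  Total hydrogens = 10.

10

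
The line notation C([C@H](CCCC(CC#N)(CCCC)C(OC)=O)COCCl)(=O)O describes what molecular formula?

Heavy atoms from the SMILES: 16 C, 1 Cl, 1 N, 5 O.
Implicit hydrogens by atom environment:
  9 × C: 2 H each → 18
  4 × C: no H
  4 × O: no H
  2 × C: 3 H each → 6
  1 × C: 1 H
  1 × Cl: no H
  1 × N: no H
  1 × O: 1 H
  Total hydrogens = 26.
Molecular formula: C16H26ClNO5

C16H26ClNO5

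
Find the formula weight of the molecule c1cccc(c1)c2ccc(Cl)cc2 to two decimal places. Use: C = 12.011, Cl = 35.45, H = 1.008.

188.65

Molecular formula: C12H9Cl.
M = 12×12.011 + 1×35.45 + 9×1.008 = 188.65 g/mol.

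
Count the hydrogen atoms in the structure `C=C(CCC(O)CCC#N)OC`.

15

Hydrogens are implicit in SMILES; fill each atom to its normal valence:
  5 × C: 2 H each → 10
  2 × C: no H
  1 × C: 3 H
  1 × C: 1 H
  1 × N: no H
  1 × O: 1 H
  1 × O: no H
  Total hydrogens = 15.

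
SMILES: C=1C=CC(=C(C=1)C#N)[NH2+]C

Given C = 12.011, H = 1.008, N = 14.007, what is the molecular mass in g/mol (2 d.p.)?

133.17

Molecular formula: C8H9N2+.
M = 8×12.011 + 9×1.008 + 2×14.007 = 133.17 g/mol.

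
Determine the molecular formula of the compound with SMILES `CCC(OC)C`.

Heavy atoms from the SMILES: 5 C, 1 O.
Implicit hydrogens by atom environment:
  3 × C: 3 H each → 9
  1 × C: 2 H
  1 × C: 1 H
  1 × O: no H
  Total hydrogens = 12.
Molecular formula: C5H12O

C5H12O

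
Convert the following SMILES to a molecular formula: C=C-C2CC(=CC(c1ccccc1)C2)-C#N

Heavy atoms from the SMILES: 15 C, 1 N.
Implicit hydrogens by atom environment:
  5 × C (aromatic): 1 H each → 5
  4 × C: 1 H each → 4
  3 × C: 2 H each → 6
  2 × C: no H
  1 × C (aromatic): no H
  1 × N: no H
  Total hydrogens = 15.
Molecular formula: C15H15N

C15H15N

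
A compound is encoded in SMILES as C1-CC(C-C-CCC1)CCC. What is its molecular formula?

Heavy atoms from the SMILES: 11 C.
Implicit hydrogens by atom environment:
  9 × C: 2 H each → 18
  1 × C: 3 H
  1 × C: 1 H
  Total hydrogens = 22.
Molecular formula: C11H22

C11H22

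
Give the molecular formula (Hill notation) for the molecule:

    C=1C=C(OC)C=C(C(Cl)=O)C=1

Heavy atoms from the SMILES: 8 C, 1 Cl, 2 O.
Implicit hydrogens by atom environment:
  4 × C (aromatic): 1 H each → 4
  2 × C (aromatic): no H
  2 × O: no H
  1 × C: 3 H
  1 × C: no H
  1 × Cl: no H
  Total hydrogens = 7.
Molecular formula: C8H7ClO2

C8H7ClO2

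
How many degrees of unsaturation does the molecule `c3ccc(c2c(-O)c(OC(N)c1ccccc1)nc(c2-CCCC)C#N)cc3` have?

Molecular formula from the SMILES: C23H23N3O2.
DoU = (2C + 2 + N − H − X)/2 = (2·23 + 2 + 3 − 23 − 0)/2 = 28/2 = 14.
(Structurally: 3 ring(s) + 11 π bond(s) = 14.)

14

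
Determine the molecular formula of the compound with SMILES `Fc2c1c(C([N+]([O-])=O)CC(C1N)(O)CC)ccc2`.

Heavy atoms from the SMILES: 12 C, 1 F, 2 N, 3 O.
Implicit hydrogens by atom environment:
  3 × C (aromatic): 1 H each → 3
  3 × C (aromatic): no H
  2 × C: 2 H each → 4
  2 × C: 1 H each → 2
  1 × C: 3 H
  1 × C: no H
  1 × F: no H
  1 × N: 2 H
  1 × N (charge +1): no H
  1 × O: 1 H
  1 × O: no H
  1 × O (charge -1): no H
  Total hydrogens = 15.
Molecular formula: C12H15FN2O3

C12H15FN2O3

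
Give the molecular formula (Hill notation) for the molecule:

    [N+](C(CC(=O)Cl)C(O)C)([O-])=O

Heavy atoms from the SMILES: 5 C, 1 Cl, 1 N, 4 O.
Implicit hydrogens by atom environment:
  2 × C: 1 H each → 2
  2 × O: no H
  1 × C: 3 H
  1 × C: 2 H
  1 × C: no H
  1 × Cl: no H
  1 × N (charge +1): no H
  1 × O: 1 H
  1 × O (charge -1): no H
  Total hydrogens = 8.
Molecular formula: C5H8ClNO4

C5H8ClNO4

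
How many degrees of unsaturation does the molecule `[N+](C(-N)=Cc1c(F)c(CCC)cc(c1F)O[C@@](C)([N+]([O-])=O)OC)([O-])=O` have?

7

Molecular formula from the SMILES: C14H17F2N3O6.
DoU = (2C + 2 + N − H − X)/2 = (2·14 + 2 + 3 − 17 − 2)/2 = 14/2 = 7.
(Structurally: 1 ring(s) + 6 π bond(s) = 7.)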